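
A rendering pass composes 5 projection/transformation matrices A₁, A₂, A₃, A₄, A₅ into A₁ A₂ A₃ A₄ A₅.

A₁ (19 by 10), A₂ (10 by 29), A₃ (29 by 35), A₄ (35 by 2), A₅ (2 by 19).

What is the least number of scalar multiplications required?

3712

Adjacent pairs: A₁A₂ = 19·10·29 = 5510; A₂A₃ = 10·29·35 = 10150; A₃A₄ = 29·35·2 = 2030; A₄A₅ = 35·2·19 = 1330.
Length 3: A₁..A₃: k=1: 0+10150+19·10·35=16800; k=2: 5510+0+19·29·35=24795 → min 16800 | A₂..A₄: k=2: 0+2030+10·29·2=2610; k=3: 10150+0+10·35·2=10850 → min 2610 | A₃..A₅: k=3: 0+1330+29·35·19=20615; k=4: 2030+0+29·2·19=3132 → min 3132.
Length 4: A₁..A₄: k=1: 0+2610+19·10·2=2990; k=2: 5510+2030+19·29·2=8642; k=3: 16800+0+19·35·2=18130 → min 2990 | A₂..A₅: k=2: 0+3132+10·29·19=8642; k=3: 10150+1330+10·35·19=18130; k=4: 2610+0+10·2·19=2990 → min 2990.
Length 5: A₁..A₅: k=1: 0+2990+19·10·19=6600; k=2: 5510+3132+19·29·19=19111; k=3: 16800+1330+19·35·19=30765; k=4: 2990+0+19·2·19=3712 → min 3712.
Optimal order: ((A₁ (A₂ (A₃ A₄))) A₅) with cost 3712.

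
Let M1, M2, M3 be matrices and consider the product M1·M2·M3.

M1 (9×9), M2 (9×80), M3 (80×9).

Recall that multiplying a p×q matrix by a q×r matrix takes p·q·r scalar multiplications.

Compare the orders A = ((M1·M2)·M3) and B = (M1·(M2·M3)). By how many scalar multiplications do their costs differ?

5751

Order A = ((M1·M2)·M3): (M1·M2): 9×9 by 9×80 → 9×80, cost 9·9·80 = 6480; ((M1·M2)·M3): 9×80 by 80×9 → 9×9, cost 9·80·9 = 6480; cumulative 12960. Total 12960.
Order B = (M1·(M2·M3)): (M2·M3): 9×80 by 80×9 → 9×9, cost 9·80·9 = 6480; (M1·(M2·M3)): 9×9 by 9×9 → 9×9, cost 9·9·9 = 729; cumulative 7209. Total 7209.
Difference: |12960 − 7209| = 5751.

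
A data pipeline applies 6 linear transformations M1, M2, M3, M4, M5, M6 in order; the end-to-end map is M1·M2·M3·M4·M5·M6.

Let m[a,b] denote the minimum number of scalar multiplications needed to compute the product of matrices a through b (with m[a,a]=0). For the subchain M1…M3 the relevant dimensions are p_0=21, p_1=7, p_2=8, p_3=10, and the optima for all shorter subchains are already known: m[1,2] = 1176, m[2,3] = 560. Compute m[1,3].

2030

m[1,3] = min over k∈[1,2] of m[1,k]+m[k+1,3]+p_{0}·p_k·p_{3}.
k=1: 0 + 560 + 21·7·10 = 2030; k=2: 1176 + 0 + 21·8·10 = 2856.
Minimum: 2030 at k=1.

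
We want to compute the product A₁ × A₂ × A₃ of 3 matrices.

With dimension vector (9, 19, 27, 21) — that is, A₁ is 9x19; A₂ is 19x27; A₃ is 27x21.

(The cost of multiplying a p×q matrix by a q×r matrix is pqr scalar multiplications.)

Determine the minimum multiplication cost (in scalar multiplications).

Order (A₁ × (A₂ × A₃)): (A₂ × A₃): 19×27 by 27×21 → 19×21, cost 19·27·21 = 10773; (A₁ × (A₂ × A₃)): 9×19 by 19×21 → 9×21, cost 9·19·21 = 3591; cumulative 14364. Total 14364.
Order ((A₁ × A₂) × A₃): (A₁ × A₂): 9×19 by 19×27 → 9×27, cost 9·19·27 = 4617; ((A₁ × A₂) × A₃): 9×27 by 27×21 → 9×21, cost 9·27·21 = 5103; cumulative 9720. Total 9720.
Minimum: 9720.

9720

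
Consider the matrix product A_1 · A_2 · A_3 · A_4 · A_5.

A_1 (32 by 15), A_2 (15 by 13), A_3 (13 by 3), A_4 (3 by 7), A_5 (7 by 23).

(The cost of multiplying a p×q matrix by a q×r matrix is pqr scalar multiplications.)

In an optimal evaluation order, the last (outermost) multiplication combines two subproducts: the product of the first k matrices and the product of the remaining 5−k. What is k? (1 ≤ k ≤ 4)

3

Adjacent pairs: A_1A_2 = 32·15·13 = 6240; A_2A_3 = 15·13·3 = 585; A_3A_4 = 13·3·7 = 273; A_4A_5 = 3·7·23 = 483.
Length 3: A_1..A_3: k=1: 0+585+32·15·3=2025; k=2: 6240+0+32·13·3=7488 → min 2025 | A_2..A_4: k=2: 0+273+15·13·7=1638; k=3: 585+0+15·3·7=900 → min 900 | A_3..A_5: k=3: 0+483+13·3·23=1380; k=4: 273+0+13·7·23=2366 → min 1380.
Length 4: A_1..A_4: k=1: 0+900+32·15·7=4260; k=2: 6240+273+32·13·7=9425; k=3: 2025+0+32·3·7=2697 → min 2697 | A_2..A_5: k=2: 0+1380+15·13·23=5865; k=3: 585+483+15·3·23=2103; k=4: 900+0+15·7·23=3315 → min 2103.
Top-level splits: k=1: (A_1..A_1)·(A_2..A_5) → 0+2103+32·15·23 = 13143; k=2: (A_1..A_2)·(A_3..A_5) → 6240+1380+32·13·23 = 17188; k=3: (A_1..A_3)·(A_4..A_5) → 2025+483+32·3·23 = 4716; k=4: (A_1..A_4)·(A_5..A_5) → 2697+0+32·7·23 = 7849.
Best split is after A_3, i.e. k = 3.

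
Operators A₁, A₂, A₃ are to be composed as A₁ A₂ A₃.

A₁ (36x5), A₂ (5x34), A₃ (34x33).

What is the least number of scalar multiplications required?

Order (A₁ (A₂ A₃)): (A₂ A₃): 5×34 by 34×33 → 5×33, cost 5·34·33 = 5610; (A₁ (A₂ A₃)): 36×5 by 5×33 → 36×33, cost 36·5·33 = 5940; cumulative 11550. Total 11550.
Order ((A₁ A₂) A₃): (A₁ A₂): 36×5 by 5×34 → 36×34, cost 36·5·34 = 6120; ((A₁ A₂) A₃): 36×34 by 34×33 → 36×33, cost 36·34·33 = 40392; cumulative 46512. Total 46512.
Minimum: 11550.

11550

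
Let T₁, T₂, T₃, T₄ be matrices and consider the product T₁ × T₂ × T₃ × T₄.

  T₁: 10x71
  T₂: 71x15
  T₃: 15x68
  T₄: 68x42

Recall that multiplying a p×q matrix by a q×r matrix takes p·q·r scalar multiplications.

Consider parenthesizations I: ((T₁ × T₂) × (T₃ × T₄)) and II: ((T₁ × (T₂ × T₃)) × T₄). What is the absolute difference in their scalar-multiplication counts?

Order I = ((T₁ × T₂) × (T₃ × T₄)): (T₁ × T₂): 10×71 by 71×15 → 10×15, cost 10·71·15 = 10650; (T₃ × T₄): 15×68 by 68×42 → 15×42, cost 15·68·42 = 42840; ((T₁ × T₂) × (T₃ × T₄)): 10×15 by 15×42 → 10×42, cost 10·15·42 = 6300; cumulative 59790. Total 59790.
Order II = ((T₁ × (T₂ × T₃)) × T₄): (T₂ × T₃): 71×15 by 15×68 → 71×68, cost 71·15·68 = 72420; (T₁ × (T₂ × T₃)): 10×71 by 71×68 → 10×68, cost 10·71·68 = 48280; cumulative 120700; ((T₁ × (T₂ × T₃)) × T₄): 10×68 by 68×42 → 10×42, cost 10·68·42 = 28560; cumulative 149260. Total 149260.
Difference: |59790 − 149260| = 89470.

89470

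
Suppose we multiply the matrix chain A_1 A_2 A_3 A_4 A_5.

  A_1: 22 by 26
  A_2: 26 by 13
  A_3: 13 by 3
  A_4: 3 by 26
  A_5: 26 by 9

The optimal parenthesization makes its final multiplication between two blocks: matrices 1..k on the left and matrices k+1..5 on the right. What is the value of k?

3

Adjacent pairs: A_1A_2 = 22·26·13 = 7436; A_2A_3 = 26·13·3 = 1014; A_3A_4 = 13·3·26 = 1014; A_4A_5 = 3·26·9 = 702.
Length 3: A_1..A_3: k=1: 0+1014+22·26·3=2730; k=2: 7436+0+22·13·3=8294 → min 2730 | A_2..A_4: k=2: 0+1014+26·13·26=9802; k=3: 1014+0+26·3·26=3042 → min 3042 | A_3..A_5: k=3: 0+702+13·3·9=1053; k=4: 1014+0+13·26·9=4056 → min 1053.
Length 4: A_1..A_4: k=1: 0+3042+22·26·26=17914; k=2: 7436+1014+22·13·26=15886; k=3: 2730+0+22·3·26=4446 → min 4446 | A_2..A_5: k=2: 0+1053+26·13·9=4095; k=3: 1014+702+26·3·9=2418; k=4: 3042+0+26·26·9=9126 → min 2418.
Top-level splits: k=1: (A_1..A_1)·(A_2..A_5) → 0+2418+22·26·9 = 7566; k=2: (A_1..A_2)·(A_3..A_5) → 7436+1053+22·13·9 = 11063; k=3: (A_1..A_3)·(A_4..A_5) → 2730+702+22·3·9 = 4026; k=4: (A_1..A_4)·(A_5..A_5) → 4446+0+22·26·9 = 9594.
Best split is after A_3, i.e. k = 3.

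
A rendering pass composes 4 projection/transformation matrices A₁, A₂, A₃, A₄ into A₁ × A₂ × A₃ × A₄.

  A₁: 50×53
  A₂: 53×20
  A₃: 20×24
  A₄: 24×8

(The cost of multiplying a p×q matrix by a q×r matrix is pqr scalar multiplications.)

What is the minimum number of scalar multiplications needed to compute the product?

Adjacent pairs: A₁A₂ = 50·53·20 = 53000; A₂A₃ = 53·20·24 = 25440; A₃A₄ = 20·24·8 = 3840.
Length 3: A₁..A₃: k=1: 0+25440+50·53·24=89040; k=2: 53000+0+50·20·24=77000 → min 77000 | A₂..A₄: k=2: 0+3840+53·20·8=12320; k=3: 25440+0+53·24·8=35616 → min 12320.
Length 4: A₁..A₄: k=1: 0+12320+50·53·8=33520; k=2: 53000+3840+50·20·8=64840; k=3: 77000+0+50·24·8=86600 → min 33520.
Optimal order: (A₁ × (A₂ × (A₃ × A₄))) with cost 33520.

33520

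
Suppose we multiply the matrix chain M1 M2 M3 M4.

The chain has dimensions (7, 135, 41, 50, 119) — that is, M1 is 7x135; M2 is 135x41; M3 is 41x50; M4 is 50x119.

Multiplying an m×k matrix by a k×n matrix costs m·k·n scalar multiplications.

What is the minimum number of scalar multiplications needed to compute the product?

94745

Adjacent pairs: M1M2 = 7·135·41 = 38745; M2M3 = 135·41·50 = 276750; M3M4 = 41·50·119 = 243950.
Length 3: M1..M3: k=1: 0+276750+7·135·50=324000; k=2: 38745+0+7·41·50=53095 → min 53095 | M2..M4: k=2: 0+243950+135·41·119=902615; k=3: 276750+0+135·50·119=1080000 → min 902615.
Length 4: M1..M4: k=1: 0+902615+7·135·119=1015070; k=2: 38745+243950+7·41·119=316848; k=3: 53095+0+7·50·119=94745 → min 94745.
Optimal order: (((M1 M2) M3) M4) with cost 94745.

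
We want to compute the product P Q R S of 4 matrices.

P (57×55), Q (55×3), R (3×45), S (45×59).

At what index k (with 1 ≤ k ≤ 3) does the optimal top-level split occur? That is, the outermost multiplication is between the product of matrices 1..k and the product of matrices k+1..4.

Adjacent pairs: PQ = 57·55·3 = 9405; QR = 55·3·45 = 7425; RS = 3·45·59 = 7965.
Length 3: P..R: k=1: 0+7425+57·55·45=148500; k=2: 9405+0+57·3·45=17100 → min 17100 | Q..S: k=2: 0+7965+55·3·59=17700; k=3: 7425+0+55·45·59=153450 → min 17700.
Top-level splits: k=1: (P..P)·(Q..S) → 0+17700+57·55·59 = 202665; k=2: (P..Q)·(R..S) → 9405+7965+57·3·59 = 27459; k=3: (P..R)·(S..S) → 17100+0+57·45·59 = 168435.
Best split is after Q, i.e. k = 2.

2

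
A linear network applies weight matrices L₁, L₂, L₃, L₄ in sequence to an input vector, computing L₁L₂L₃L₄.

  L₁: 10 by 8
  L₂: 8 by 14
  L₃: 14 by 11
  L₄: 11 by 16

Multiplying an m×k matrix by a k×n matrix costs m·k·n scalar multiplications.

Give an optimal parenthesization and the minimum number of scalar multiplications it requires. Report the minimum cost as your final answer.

3872

Adjacent pairs: L₁L₂ = 10·8·14 = 1120; L₂L₃ = 8·14·11 = 1232; L₃L₄ = 14·11·16 = 2464.
Length 3: L₁..L₃: k=1: 0+1232+10·8·11=2112; k=2: 1120+0+10·14·11=2660 → min 2112 | L₂..L₄: k=2: 0+2464+8·14·16=4256; k=3: 1232+0+8·11·16=2640 → min 2640.
Length 4: L₁..L₄: k=1: 0+2640+10·8·16=3920; k=2: 1120+2464+10·14·16=5824; k=3: 2112+0+10·11·16=3872 → min 3872.
Optimal parenthesization: ((L₁(L₂L₃))L₄) with cost 3872.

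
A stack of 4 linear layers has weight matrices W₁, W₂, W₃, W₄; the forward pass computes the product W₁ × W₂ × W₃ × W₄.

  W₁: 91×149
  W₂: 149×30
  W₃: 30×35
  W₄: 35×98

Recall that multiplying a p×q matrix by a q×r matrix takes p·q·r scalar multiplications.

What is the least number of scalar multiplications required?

Adjacent pairs: W₁W₂ = 91·149·30 = 406770; W₂W₃ = 149·30·35 = 156450; W₃W₄ = 30·35·98 = 102900.
Length 3: W₁..W₃: k=1: 0+156450+91·149·35=631015; k=2: 406770+0+91·30·35=502320 → min 502320 | W₂..W₄: k=2: 0+102900+149·30·98=540960; k=3: 156450+0+149·35·98=667520 → min 540960.
Length 4: W₁..W₄: k=1: 0+540960+91·149·98=1869742; k=2: 406770+102900+91·30·98=777210; k=3: 502320+0+91·35·98=814450 → min 777210.
Optimal order: ((W₁ × W₂) × (W₃ × W₄)) with cost 777210.

777210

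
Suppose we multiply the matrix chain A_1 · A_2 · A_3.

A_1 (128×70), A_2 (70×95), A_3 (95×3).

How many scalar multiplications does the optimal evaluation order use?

Order (A_1 · (A_2 · A_3)): (A_2 · A_3): 70×95 by 95×3 → 70×3, cost 70·95·3 = 19950; (A_1 · (A_2 · A_3)): 128×70 by 70×3 → 128×3, cost 128·70·3 = 26880; cumulative 46830. Total 46830.
Order ((A_1 · A_2) · A_3): (A_1 · A_2): 128×70 by 70×95 → 128×95, cost 128·70·95 = 851200; ((A_1 · A_2) · A_3): 128×95 by 95×3 → 128×3, cost 128·95·3 = 36480; cumulative 887680. Total 887680.
Minimum: 46830.

46830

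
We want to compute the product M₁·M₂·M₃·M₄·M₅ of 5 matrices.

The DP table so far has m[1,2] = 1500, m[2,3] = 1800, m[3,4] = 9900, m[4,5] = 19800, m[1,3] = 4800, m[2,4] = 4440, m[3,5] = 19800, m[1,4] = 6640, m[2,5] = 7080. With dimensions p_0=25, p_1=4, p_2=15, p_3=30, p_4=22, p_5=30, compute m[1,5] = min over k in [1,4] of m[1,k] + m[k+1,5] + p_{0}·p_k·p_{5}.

m[1,5] = min over k∈[1,4] of m[1,k]+m[k+1,5]+p_{0}·p_k·p_{5}.
k=1: 0 + 7080 + 25·4·30 = 10080; k=2: 1500 + 19800 + 25·15·30 = 32550; k=3: 4800 + 19800 + 25·30·30 = 47100; k=4: 6640 + 0 + 25·22·30 = 23140.
Minimum: 10080 at k=1.

10080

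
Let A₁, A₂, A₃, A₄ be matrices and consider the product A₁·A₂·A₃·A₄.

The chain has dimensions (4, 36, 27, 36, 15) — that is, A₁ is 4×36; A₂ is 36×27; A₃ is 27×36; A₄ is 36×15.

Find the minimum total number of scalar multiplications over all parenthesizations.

Adjacent pairs: A₁A₂ = 4·36·27 = 3888; A₂A₃ = 36·27·36 = 34992; A₃A₄ = 27·36·15 = 14580.
Length 3: A₁..A₃: k=1: 0+34992+4·36·36=40176; k=2: 3888+0+4·27·36=7776 → min 7776 | A₂..A₄: k=2: 0+14580+36·27·15=29160; k=3: 34992+0+36·36·15=54432 → min 29160.
Length 4: A₁..A₄: k=1: 0+29160+4·36·15=31320; k=2: 3888+14580+4·27·15=20088; k=3: 7776+0+4·36·15=9936 → min 9936.
Optimal order: (((A₁·A₂)·A₃)·A₄) with cost 9936.

9936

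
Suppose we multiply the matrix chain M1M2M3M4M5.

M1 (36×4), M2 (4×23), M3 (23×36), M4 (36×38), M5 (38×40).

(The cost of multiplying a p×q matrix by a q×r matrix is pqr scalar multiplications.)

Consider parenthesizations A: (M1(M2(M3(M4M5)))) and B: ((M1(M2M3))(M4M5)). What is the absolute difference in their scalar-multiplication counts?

Order A = (M1(M2(M3(M4M5)))): (M4M5): 36×38 by 38×40 → 36×40, cost 36·38·40 = 54720; (M3(M4M5)): 23×36 by 36×40 → 23×40, cost 23·36·40 = 33120; cumulative 87840; (M2(M3(M4M5))): 4×23 by 23×40 → 4×40, cost 4·23·40 = 3680; cumulative 91520; (M1(M2(M3(M4M5)))): 36×4 by 4×40 → 36×40, cost 36·4·40 = 5760; cumulative 97280. Total 97280.
Order B = ((M1(M2M3))(M4M5)): (M2M3): 4×23 by 23×36 → 4×36, cost 4·23·36 = 3312; (M1(M2M3)): 36×4 by 4×36 → 36×36, cost 36·4·36 = 5184; cumulative 8496; (M4M5): 36×38 by 38×40 → 36×40, cost 36·38·40 = 54720; ((M1(M2M3))(M4M5)): 36×36 by 36×40 → 36×40, cost 36·36·40 = 51840; cumulative 115056. Total 115056.
Difference: |97280 − 115056| = 17776.

17776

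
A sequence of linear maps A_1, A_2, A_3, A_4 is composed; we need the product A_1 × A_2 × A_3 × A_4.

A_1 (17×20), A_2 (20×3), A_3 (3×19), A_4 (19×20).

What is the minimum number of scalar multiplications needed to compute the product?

Adjacent pairs: A_1A_2 = 17·20·3 = 1020; A_2A_3 = 20·3·19 = 1140; A_3A_4 = 3·19·20 = 1140.
Length 3: A_1..A_3: k=1: 0+1140+17·20·19=7600; k=2: 1020+0+17·3·19=1989 → min 1989 | A_2..A_4: k=2: 0+1140+20·3·20=2340; k=3: 1140+0+20·19·20=8740 → min 2340.
Length 4: A_1..A_4: k=1: 0+2340+17·20·20=9140; k=2: 1020+1140+17·3·20=3180; k=3: 1989+0+17·19·20=8449 → min 3180.
Optimal order: ((A_1 × A_2) × (A_3 × A_4)) with cost 3180.

3180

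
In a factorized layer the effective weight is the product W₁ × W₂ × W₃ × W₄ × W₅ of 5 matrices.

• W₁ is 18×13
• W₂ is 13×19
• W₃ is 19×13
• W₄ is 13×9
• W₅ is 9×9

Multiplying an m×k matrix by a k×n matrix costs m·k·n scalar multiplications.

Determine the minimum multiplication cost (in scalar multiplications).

Adjacent pairs: W₁W₂ = 18·13·19 = 4446; W₂W₃ = 13·19·13 = 3211; W₃W₄ = 19·13·9 = 2223; W₄W₅ = 13·9·9 = 1053.
Length 3: W₁..W₃: k=1: 0+3211+18·13·13=6253; k=2: 4446+0+18·19·13=8892 → min 6253 | W₂..W₄: k=2: 0+2223+13·19·9=4446; k=3: 3211+0+13·13·9=4732 → min 4446 | W₃..W₅: k=3: 0+1053+19·13·9=3276; k=4: 2223+0+19·9·9=3762 → min 3276.
Length 4: W₁..W₄: k=1: 0+4446+18·13·9=6552; k=2: 4446+2223+18·19·9=9747; k=3: 6253+0+18·13·9=8359 → min 6552 | W₂..W₅: k=2: 0+3276+13·19·9=5499; k=3: 3211+1053+13·13·9=5785; k=4: 4446+0+13·9·9=5499 → min 5499.
Length 5: W₁..W₅: k=1: 0+5499+18·13·9=7605; k=2: 4446+3276+18·19·9=10800; k=3: 6253+1053+18·13·9=9412; k=4: 6552+0+18·9·9=8010 → min 7605.
Optimal order: (W₁ × (W₂ × (W₃ × (W₄ × W₅)))) with cost 7605.

7605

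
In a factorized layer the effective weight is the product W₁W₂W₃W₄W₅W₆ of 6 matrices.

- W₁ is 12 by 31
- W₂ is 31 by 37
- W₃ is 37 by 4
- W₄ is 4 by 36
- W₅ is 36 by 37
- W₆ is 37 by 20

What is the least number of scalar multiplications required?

15324

Adjacent pairs: W₁W₂ = 12·31·37 = 13764; W₂W₃ = 31·37·4 = 4588; W₃W₄ = 37·4·36 = 5328; W₄W₅ = 4·36·37 = 5328; W₅W₆ = 36·37·20 = 26640.
Length 3: W₁..W₃: k=1: 0+4588+12·31·4=6076; k=2: 13764+0+12·37·4=15540 → min 6076 | W₂..W₄: k=2: 0+5328+31·37·36=46620; k=3: 4588+0+31·4·36=9052 → min 9052 | W₃..W₅: k=3: 0+5328+37·4·37=10804; k=4: 5328+0+37·36·37=54612 → min 10804 | W₄..W₆: k=4: 0+26640+4·36·20=29520; k=5: 5328+0+4·37·20=8288 → min 8288.
Length 4: W₁..W₄: k=1: 0+9052+12·31·36=22444; k=2: 13764+5328+12·37·36=35076; k=3: 6076+0+12·4·36=7804 → min 7804 | W₂..W₅: k=2: 0+10804+31·37·37=53243; k=3: 4588+5328+31·4·37=14504; k=4: 9052+0+31·36·37=50344 → min 14504 | W₃..W₆: k=3: 0+8288+37·4·20=11248; k=4: 5328+26640+37·36·20=58608; k=5: 10804+0+37·37·20=38184 → min 11248.
Length 5: W₁..W₅: k=1: 0+14504+12·31·37=28268; k=2: 13764+10804+12·37·37=40996; k=3: 6076+5328+12·4·37=13180; k=4: 7804+0+12·36·37=23788 → min 13180 | W₂..W₆: k=2: 0+11248+31·37·20=34188; k=3: 4588+8288+31·4·20=15356; k=4: 9052+26640+31·36·20=58012; k=5: 14504+0+31·37·20=37444 → min 15356.
Length 6: W₁..W₆: k=1: 0+15356+12·31·20=22796; k=2: 13764+11248+12·37·20=33892; k=3: 6076+8288+12·4·20=15324; k=4: 7804+26640+12·36·20=43084; k=5: 13180+0+12·37·20=22060 → min 15324.
Optimal order: ((W₁(W₂W₃))((W₄W₅)W₆)) with cost 15324.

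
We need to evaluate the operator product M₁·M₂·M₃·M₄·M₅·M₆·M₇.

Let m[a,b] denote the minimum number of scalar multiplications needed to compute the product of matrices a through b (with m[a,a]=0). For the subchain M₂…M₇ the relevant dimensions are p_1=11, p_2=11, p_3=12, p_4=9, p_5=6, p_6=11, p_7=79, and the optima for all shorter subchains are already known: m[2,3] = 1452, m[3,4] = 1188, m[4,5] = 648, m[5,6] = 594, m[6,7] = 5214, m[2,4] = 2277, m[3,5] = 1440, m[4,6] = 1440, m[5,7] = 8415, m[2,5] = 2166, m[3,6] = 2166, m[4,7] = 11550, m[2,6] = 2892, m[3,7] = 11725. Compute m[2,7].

12451

m[2,7] = min over k∈[2,6] of m[2,k]+m[k+1,7]+p_{1}·p_k·p_{7}.
k=2: 0 + 11725 + 11·11·79 = 21284; k=3: 1452 + 11550 + 11·12·79 = 23430; k=4: 2277 + 8415 + 11·9·79 = 18513; k=5: 2166 + 5214 + 11·6·79 = 12594; k=6: 2892 + 0 + 11·11·79 = 12451.
Minimum: 12451 at k=6.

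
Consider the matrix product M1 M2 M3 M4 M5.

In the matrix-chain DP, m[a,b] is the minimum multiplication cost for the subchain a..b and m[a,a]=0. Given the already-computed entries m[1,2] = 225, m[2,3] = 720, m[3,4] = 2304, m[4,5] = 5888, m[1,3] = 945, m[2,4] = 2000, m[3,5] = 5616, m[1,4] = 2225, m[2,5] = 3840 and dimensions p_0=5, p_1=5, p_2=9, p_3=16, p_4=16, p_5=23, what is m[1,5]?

4065

m[1,5] = min over k∈[1,4] of m[1,k]+m[k+1,5]+p_{0}·p_k·p_{5}.
k=1: 0 + 3840 + 5·5·23 = 4415; k=2: 225 + 5616 + 5·9·23 = 6876; k=3: 945 + 5888 + 5·16·23 = 8673; k=4: 2225 + 0 + 5·16·23 = 4065.
Minimum: 4065 at k=4.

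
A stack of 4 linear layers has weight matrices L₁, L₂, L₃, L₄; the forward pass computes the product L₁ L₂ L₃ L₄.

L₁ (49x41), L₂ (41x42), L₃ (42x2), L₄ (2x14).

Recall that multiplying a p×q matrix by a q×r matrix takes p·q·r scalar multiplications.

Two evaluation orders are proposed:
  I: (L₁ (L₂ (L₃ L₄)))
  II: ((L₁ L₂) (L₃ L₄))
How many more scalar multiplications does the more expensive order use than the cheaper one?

60956

Order I = (L₁ (L₂ (L₃ L₄))): (L₃ L₄): 42×2 by 2×14 → 42×14, cost 42·2·14 = 1176; (L₂ (L₃ L₄)): 41×42 by 42×14 → 41×14, cost 41·42·14 = 24108; cumulative 25284; (L₁ (L₂ (L₃ L₄))): 49×41 by 41×14 → 49×14, cost 49·41·14 = 28126; cumulative 53410. Total 53410.
Order II = ((L₁ L₂) (L₃ L₄)): (L₁ L₂): 49×41 by 41×42 → 49×42, cost 49·41·42 = 84378; (L₃ L₄): 42×2 by 2×14 → 42×14, cost 42·2·14 = 1176; ((L₁ L₂) (L₃ L₄)): 49×42 by 42×14 → 49×14, cost 49·42·14 = 28812; cumulative 114366. Total 114366.
Difference: |53410 − 114366| = 60956.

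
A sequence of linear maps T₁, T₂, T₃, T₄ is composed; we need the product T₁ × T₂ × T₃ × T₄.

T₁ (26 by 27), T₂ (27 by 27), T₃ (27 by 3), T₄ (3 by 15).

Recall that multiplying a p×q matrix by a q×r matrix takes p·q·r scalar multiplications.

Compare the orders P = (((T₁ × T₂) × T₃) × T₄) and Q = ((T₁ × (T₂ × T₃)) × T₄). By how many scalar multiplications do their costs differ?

Order P = (((T₁ × T₂) × T₃) × T₄): (T₁ × T₂): 26×27 by 27×27 → 26×27, cost 26·27·27 = 18954; ((T₁ × T₂) × T₃): 26×27 by 27×3 → 26×3, cost 26·27·3 = 2106; cumulative 21060; (((T₁ × T₂) × T₃) × T₄): 26×3 by 3×15 → 26×15, cost 26·3·15 = 1170; cumulative 22230. Total 22230.
Order Q = ((T₁ × (T₂ × T₃)) × T₄): (T₂ × T₃): 27×27 by 27×3 → 27×3, cost 27·27·3 = 2187; (T₁ × (T₂ × T₃)): 26×27 by 27×3 → 26×3, cost 26·27·3 = 2106; cumulative 4293; ((T₁ × (T₂ × T₃)) × T₄): 26×3 by 3×15 → 26×15, cost 26·3·15 = 1170; cumulative 5463. Total 5463.
Difference: |22230 − 5463| = 16767.

16767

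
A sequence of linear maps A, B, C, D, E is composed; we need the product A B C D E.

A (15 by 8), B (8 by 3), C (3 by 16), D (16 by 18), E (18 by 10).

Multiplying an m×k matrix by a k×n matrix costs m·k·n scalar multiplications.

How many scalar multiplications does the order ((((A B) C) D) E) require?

(A B): 15×8 by 8×3 → 15×3, cost 15·8·3 = 360
((A B) C): 15×3 by 3×16 → 15×16, cost 15·3·16 = 720; cumulative 1080
(((A B) C) D): 15×16 by 16×18 → 15×18, cost 15·16·18 = 4320; cumulative 5400
((((A B) C) D) E): 15×18 by 18×10 → 15×10, cost 15·18·10 = 2700; cumulative 8100
Total: 8100 scalar multiplications.

8100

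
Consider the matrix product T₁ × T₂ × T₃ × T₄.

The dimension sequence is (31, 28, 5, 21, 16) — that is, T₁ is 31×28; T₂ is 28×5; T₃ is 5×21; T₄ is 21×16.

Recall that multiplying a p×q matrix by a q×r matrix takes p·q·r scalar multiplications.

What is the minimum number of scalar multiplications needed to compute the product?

8500

Adjacent pairs: T₁T₂ = 31·28·5 = 4340; T₂T₃ = 28·5·21 = 2940; T₃T₄ = 5·21·16 = 1680.
Length 3: T₁..T₃: k=1: 0+2940+31·28·21=21168; k=2: 4340+0+31·5·21=7595 → min 7595 | T₂..T₄: k=2: 0+1680+28·5·16=3920; k=3: 2940+0+28·21·16=12348 → min 3920.
Length 4: T₁..T₄: k=1: 0+3920+31·28·16=17808; k=2: 4340+1680+31·5·16=8500; k=3: 7595+0+31·21·16=18011 → min 8500.
Optimal order: ((T₁ × T₂) × (T₃ × T₄)) with cost 8500.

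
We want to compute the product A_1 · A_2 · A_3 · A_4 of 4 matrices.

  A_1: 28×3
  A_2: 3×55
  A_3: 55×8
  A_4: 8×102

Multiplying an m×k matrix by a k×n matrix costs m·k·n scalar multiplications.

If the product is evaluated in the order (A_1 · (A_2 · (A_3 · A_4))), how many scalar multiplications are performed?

70278

(A_3 · A_4): 55×8 by 8×102 → 55×102, cost 55·8·102 = 44880
(A_2 · (A_3 · A_4)): 3×55 by 55×102 → 3×102, cost 3·55·102 = 16830; cumulative 61710
(A_1 · (A_2 · (A_3 · A_4))): 28×3 by 3×102 → 28×102, cost 28·3·102 = 8568; cumulative 70278
Total: 70278 scalar multiplications.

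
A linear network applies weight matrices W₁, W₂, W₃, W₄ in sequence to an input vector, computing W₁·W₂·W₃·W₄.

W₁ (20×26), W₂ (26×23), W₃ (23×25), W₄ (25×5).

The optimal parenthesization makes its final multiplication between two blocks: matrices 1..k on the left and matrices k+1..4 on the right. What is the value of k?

1

Adjacent pairs: W₁W₂ = 20·26·23 = 11960; W₂W₃ = 26·23·25 = 14950; W₃W₄ = 23·25·5 = 2875.
Length 3: W₁..W₃: k=1: 0+14950+20·26·25=27950; k=2: 11960+0+20·23·25=23460 → min 23460 | W₂..W₄: k=2: 0+2875+26·23·5=5865; k=3: 14950+0+26·25·5=18200 → min 5865.
Top-level splits: k=1: (W₁..W₁)·(W₂..W₄) → 0+5865+20·26·5 = 8465; k=2: (W₁..W₂)·(W₃..W₄) → 11960+2875+20·23·5 = 17135; k=3: (W₁..W₃)·(W₄..W₄) → 23460+0+20·25·5 = 25960.
Best split is after W₁, i.e. k = 1.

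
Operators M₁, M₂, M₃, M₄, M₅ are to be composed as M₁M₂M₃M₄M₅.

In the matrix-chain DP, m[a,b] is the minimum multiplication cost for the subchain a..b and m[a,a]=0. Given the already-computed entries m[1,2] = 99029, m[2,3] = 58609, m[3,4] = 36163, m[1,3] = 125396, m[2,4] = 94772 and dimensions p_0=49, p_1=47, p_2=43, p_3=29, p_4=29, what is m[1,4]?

161559

m[1,4] = min over k∈[1,3] of m[1,k]+m[k+1,4]+p_{0}·p_k·p_{4}.
k=1: 0 + 94772 + 49·47·29 = 161559; k=2: 99029 + 36163 + 49·43·29 = 196295; k=3: 125396 + 0 + 49·29·29 = 166605.
Minimum: 161559 at k=1.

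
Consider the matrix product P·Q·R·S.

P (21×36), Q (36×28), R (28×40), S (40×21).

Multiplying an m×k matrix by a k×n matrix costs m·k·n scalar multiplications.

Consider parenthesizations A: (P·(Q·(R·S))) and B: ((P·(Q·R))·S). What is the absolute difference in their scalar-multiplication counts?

Order A = (P·(Q·(R·S))): (R·S): 28×40 by 40×21 → 28×21, cost 28·40·21 = 23520; (Q·(R·S)): 36×28 by 28×21 → 36×21, cost 36·28·21 = 21168; cumulative 44688; (P·(Q·(R·S))): 21×36 by 36×21 → 21×21, cost 21·36·21 = 15876; cumulative 60564. Total 60564.
Order B = ((P·(Q·R))·S): (Q·R): 36×28 by 28×40 → 36×40, cost 36·28·40 = 40320; (P·(Q·R)): 21×36 by 36×40 → 21×40, cost 21·36·40 = 30240; cumulative 70560; ((P·(Q·R))·S): 21×40 by 40×21 → 21×21, cost 21·40·21 = 17640; cumulative 88200. Total 88200.
Difference: |60564 − 88200| = 27636.

27636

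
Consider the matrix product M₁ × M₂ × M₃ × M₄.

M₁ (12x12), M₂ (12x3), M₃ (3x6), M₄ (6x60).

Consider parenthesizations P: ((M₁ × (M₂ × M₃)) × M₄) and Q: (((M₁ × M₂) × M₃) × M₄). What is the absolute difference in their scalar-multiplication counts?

Order P = ((M₁ × (M₂ × M₃)) × M₄): (M₂ × M₃): 12×3 by 3×6 → 12×6, cost 12·3·6 = 216; (M₁ × (M₂ × M₃)): 12×12 by 12×6 → 12×6, cost 12·12·6 = 864; cumulative 1080; ((M₁ × (M₂ × M₃)) × M₄): 12×6 by 6×60 → 12×60, cost 12·6·60 = 4320; cumulative 5400. Total 5400.
Order Q = (((M₁ × M₂) × M₃) × M₄): (M₁ × M₂): 12×12 by 12×3 → 12×3, cost 12·12·3 = 432; ((M₁ × M₂) × M₃): 12×3 by 3×6 → 12×6, cost 12·3·6 = 216; cumulative 648; (((M₁ × M₂) × M₃) × M₄): 12×6 by 6×60 → 12×60, cost 12·6·60 = 4320; cumulative 4968. Total 4968.
Difference: |5400 − 4968| = 432.

432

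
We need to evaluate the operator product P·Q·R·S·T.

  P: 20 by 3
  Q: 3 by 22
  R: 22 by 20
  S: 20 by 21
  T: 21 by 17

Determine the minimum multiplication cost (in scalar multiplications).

4671

Adjacent pairs: PQ = 20·3·22 = 1320; QR = 3·22·20 = 1320; RS = 22·20·21 = 9240; ST = 20·21·17 = 7140.
Length 3: P..R: k=1: 0+1320+20·3·20=2520; k=2: 1320+0+20·22·20=10120 → min 2520 | Q..S: k=2: 0+9240+3·22·21=10626; k=3: 1320+0+3·20·21=2580 → min 2580 | R..T: k=3: 0+7140+22·20·17=14620; k=4: 9240+0+22·21·17=17094 → min 14620.
Length 4: P..S: k=1: 0+2580+20·3·21=3840; k=2: 1320+9240+20·22·21=19800; k=3: 2520+0+20·20·21=10920 → min 3840 | Q..T: k=2: 0+14620+3·22·17=15742; k=3: 1320+7140+3·20·17=9480; k=4: 2580+0+3·21·17=3651 → min 3651.
Length 5: P..T: k=1: 0+3651+20·3·17=4671; k=2: 1320+14620+20·22·17=23420; k=3: 2520+7140+20·20·17=16460; k=4: 3840+0+20·21·17=10980 → min 4671.
Optimal order: (P·(((Q·R)·S)·T)) with cost 4671.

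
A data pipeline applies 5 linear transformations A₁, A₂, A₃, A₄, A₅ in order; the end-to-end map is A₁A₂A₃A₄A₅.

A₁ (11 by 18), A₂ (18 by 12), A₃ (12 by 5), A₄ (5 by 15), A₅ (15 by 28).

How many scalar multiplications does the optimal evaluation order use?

Adjacent pairs: A₁A₂ = 11·18·12 = 2376; A₂A₃ = 18·12·5 = 1080; A₃A₄ = 12·5·15 = 900; A₄A₅ = 5·15·28 = 2100.
Length 3: A₁..A₃: k=1: 0+1080+11·18·5=2070; k=2: 2376+0+11·12·5=3036 → min 2070 | A₂..A₄: k=2: 0+900+18·12·15=4140; k=3: 1080+0+18·5·15=2430 → min 2430 | A₃..A₅: k=3: 0+2100+12·5·28=3780; k=4: 900+0+12·15·28=5940 → min 3780.
Length 4: A₁..A₄: k=1: 0+2430+11·18·15=5400; k=2: 2376+900+11·12·15=5256; k=3: 2070+0+11·5·15=2895 → min 2895 | A₂..A₅: k=2: 0+3780+18·12·28=9828; k=3: 1080+2100+18·5·28=5700; k=4: 2430+0+18·15·28=9990 → min 5700.
Length 5: A₁..A₅: k=1: 0+5700+11·18·28=11244; k=2: 2376+3780+11·12·28=9852; k=3: 2070+2100+11·5·28=5710; k=4: 2895+0+11·15·28=7515 → min 5710.
Optimal order: ((A₁(A₂A₃))(A₄A₅)) with cost 5710.

5710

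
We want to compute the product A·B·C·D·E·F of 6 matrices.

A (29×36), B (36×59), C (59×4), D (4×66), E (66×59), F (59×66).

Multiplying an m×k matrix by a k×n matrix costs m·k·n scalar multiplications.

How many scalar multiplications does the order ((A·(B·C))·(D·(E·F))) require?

(B·C): 36×59 by 59×4 → 36×4, cost 36·59·4 = 8496
(A·(B·C)): 29×36 by 36×4 → 29×4, cost 29·36·4 = 4176; cumulative 12672
(E·F): 66×59 by 59×66 → 66×66, cost 66·59·66 = 257004
(D·(E·F)): 4×66 by 66×66 → 4×66, cost 4·66·66 = 17424; cumulative 274428
((A·(B·C))·(D·(E·F))): 29×4 by 4×66 → 29×66, cost 29·4·66 = 7656; cumulative 294756
Total: 294756 scalar multiplications.

294756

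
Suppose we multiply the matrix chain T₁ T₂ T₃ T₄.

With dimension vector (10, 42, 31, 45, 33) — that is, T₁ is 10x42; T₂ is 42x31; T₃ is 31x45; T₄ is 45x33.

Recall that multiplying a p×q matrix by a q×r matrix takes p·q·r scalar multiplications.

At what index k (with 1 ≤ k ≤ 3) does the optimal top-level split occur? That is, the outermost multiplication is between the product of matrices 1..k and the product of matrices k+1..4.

Adjacent pairs: T₁T₂ = 10·42·31 = 13020; T₂T₃ = 42·31·45 = 58590; T₃T₄ = 31·45·33 = 46035.
Length 3: T₁..T₃: k=1: 0+58590+10·42·45=77490; k=2: 13020+0+10·31·45=26970 → min 26970 | T₂..T₄: k=2: 0+46035+42·31·33=89001; k=3: 58590+0+42·45·33=120960 → min 89001.
Top-level splits: k=1: (T₁..T₁)·(T₂..T₄) → 0+89001+10·42·33 = 102861; k=2: (T₁..T₂)·(T₃..T₄) → 13020+46035+10·31·33 = 69285; k=3: (T₁..T₃)·(T₄..T₄) → 26970+0+10·45·33 = 41820.
Best split is after T₃, i.e. k = 3.

3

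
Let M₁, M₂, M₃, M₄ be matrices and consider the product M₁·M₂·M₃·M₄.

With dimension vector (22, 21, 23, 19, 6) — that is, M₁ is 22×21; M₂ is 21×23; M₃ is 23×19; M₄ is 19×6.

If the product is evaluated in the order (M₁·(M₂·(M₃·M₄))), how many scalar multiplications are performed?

(M₃·M₄): 23×19 by 19×6 → 23×6, cost 23·19·6 = 2622
(M₂·(M₃·M₄)): 21×23 by 23×6 → 21×6, cost 21·23·6 = 2898; cumulative 5520
(M₁·(M₂·(M₃·M₄))): 22×21 by 21×6 → 22×6, cost 22·21·6 = 2772; cumulative 8292
Total: 8292 scalar multiplications.

8292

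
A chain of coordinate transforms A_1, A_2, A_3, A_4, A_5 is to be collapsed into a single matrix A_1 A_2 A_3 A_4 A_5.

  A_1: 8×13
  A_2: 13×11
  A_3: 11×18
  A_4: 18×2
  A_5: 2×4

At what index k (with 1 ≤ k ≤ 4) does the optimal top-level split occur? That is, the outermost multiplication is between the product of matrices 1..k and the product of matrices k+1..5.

4

Adjacent pairs: A_1A_2 = 8·13·11 = 1144; A_2A_3 = 13·11·18 = 2574; A_3A_4 = 11·18·2 = 396; A_4A_5 = 18·2·4 = 144.
Length 3: A_1..A_3: k=1: 0+2574+8·13·18=4446; k=2: 1144+0+8·11·18=2728 → min 2728 | A_2..A_4: k=2: 0+396+13·11·2=682; k=3: 2574+0+13·18·2=3042 → min 682 | A_3..A_5: k=3: 0+144+11·18·4=936; k=4: 396+0+11·2·4=484 → min 484.
Length 4: A_1..A_4: k=1: 0+682+8·13·2=890; k=2: 1144+396+8·11·2=1716; k=3: 2728+0+8·18·2=3016 → min 890 | A_2..A_5: k=2: 0+484+13·11·4=1056; k=3: 2574+144+13·18·4=3654; k=4: 682+0+13·2·4=786 → min 786.
Top-level splits: k=1: (A_1..A_1)·(A_2..A_5) → 0+786+8·13·4 = 1202; k=2: (A_1..A_2)·(A_3..A_5) → 1144+484+8·11·4 = 1980; k=3: (A_1..A_3)·(A_4..A_5) → 2728+144+8·18·4 = 3448; k=4: (A_1..A_4)·(A_5..A_5) → 890+0+8·2·4 = 954.
Best split is after A_4, i.e. k = 4.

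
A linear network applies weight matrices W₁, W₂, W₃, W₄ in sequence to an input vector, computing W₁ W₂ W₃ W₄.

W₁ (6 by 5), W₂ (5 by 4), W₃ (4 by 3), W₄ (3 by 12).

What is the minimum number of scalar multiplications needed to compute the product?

366

Adjacent pairs: W₁W₂ = 6·5·4 = 120; W₂W₃ = 5·4·3 = 60; W₃W₄ = 4·3·12 = 144.
Length 3: W₁..W₃: k=1: 0+60+6·5·3=150; k=2: 120+0+6·4·3=192 → min 150 | W₂..W₄: k=2: 0+144+5·4·12=384; k=3: 60+0+5·3·12=240 → min 240.
Length 4: W₁..W₄: k=1: 0+240+6·5·12=600; k=2: 120+144+6·4·12=552; k=3: 150+0+6·3·12=366 → min 366.
Optimal order: ((W₁ (W₂ W₃)) W₄) with cost 366.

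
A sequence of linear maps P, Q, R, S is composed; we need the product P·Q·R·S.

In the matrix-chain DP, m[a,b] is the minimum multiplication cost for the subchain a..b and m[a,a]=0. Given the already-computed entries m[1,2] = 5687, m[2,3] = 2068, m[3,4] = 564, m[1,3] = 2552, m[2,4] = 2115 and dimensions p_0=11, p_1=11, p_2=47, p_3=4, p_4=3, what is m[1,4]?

2478

m[1,4] = min over k∈[1,3] of m[1,k]+m[k+1,4]+p_{0}·p_k·p_{4}.
k=1: 0 + 2115 + 11·11·3 = 2478; k=2: 5687 + 564 + 11·47·3 = 7802; k=3: 2552 + 0 + 11·4·3 = 2684.
Minimum: 2478 at k=1.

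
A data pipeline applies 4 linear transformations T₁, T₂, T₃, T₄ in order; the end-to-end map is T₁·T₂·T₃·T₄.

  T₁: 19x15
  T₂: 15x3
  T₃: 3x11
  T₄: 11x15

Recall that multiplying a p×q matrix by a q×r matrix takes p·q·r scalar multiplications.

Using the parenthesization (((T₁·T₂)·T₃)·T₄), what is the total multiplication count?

(T₁·T₂): 19×15 by 15×3 → 19×3, cost 19·15·3 = 855
((T₁·T₂)·T₃): 19×3 by 3×11 → 19×11, cost 19·3·11 = 627; cumulative 1482
(((T₁·T₂)·T₃)·T₄): 19×11 by 11×15 → 19×15, cost 19·11·15 = 3135; cumulative 4617
Total: 4617 scalar multiplications.

4617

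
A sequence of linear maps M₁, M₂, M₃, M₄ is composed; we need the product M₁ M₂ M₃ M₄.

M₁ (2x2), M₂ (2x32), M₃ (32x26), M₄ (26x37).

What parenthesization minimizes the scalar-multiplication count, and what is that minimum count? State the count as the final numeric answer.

Adjacent pairs: M₁M₂ = 2·2·32 = 128; M₂M₃ = 2·32·26 = 1664; M₃M₄ = 32·26·37 = 30784.
Length 3: M₁..M₃: k=1: 0+1664+2·2·26=1768; k=2: 128+0+2·32·26=1792 → min 1768 | M₂..M₄: k=2: 0+30784+2·32·37=33152; k=3: 1664+0+2·26·37=3588 → min 3588.
Length 4: M₁..M₄: k=1: 0+3588+2·2·37=3736; k=2: 128+30784+2·32·37=33280; k=3: 1768+0+2·26·37=3692 → min 3692.
Optimal parenthesization: ((M₁ (M₂ M₃)) M₄) with cost 3692.

3692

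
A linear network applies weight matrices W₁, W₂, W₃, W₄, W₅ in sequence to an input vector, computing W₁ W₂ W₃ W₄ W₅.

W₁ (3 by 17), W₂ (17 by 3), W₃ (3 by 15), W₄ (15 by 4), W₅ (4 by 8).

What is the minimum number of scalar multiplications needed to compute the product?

Adjacent pairs: W₁W₂ = 3·17·3 = 153; W₂W₃ = 17·3·15 = 765; W₃W₄ = 3·15·4 = 180; W₄W₅ = 15·4·8 = 480.
Length 3: W₁..W₃: k=1: 0+765+3·17·15=1530; k=2: 153+0+3·3·15=288 → min 288 | W₂..W₄: k=2: 0+180+17·3·4=384; k=3: 765+0+17·15·4=1785 → min 384 | W₃..W₅: k=3: 0+480+3·15·8=840; k=4: 180+0+3·4·8=276 → min 276.
Length 4: W₁..W₄: k=1: 0+384+3·17·4=588; k=2: 153+180+3·3·4=369; k=3: 288+0+3·15·4=468 → min 369 | W₂..W₅: k=2: 0+276+17·3·8=684; k=3: 765+480+17·15·8=3285; k=4: 384+0+17·4·8=928 → min 684.
Length 5: W₁..W₅: k=1: 0+684+3·17·8=1092; k=2: 153+276+3·3·8=501; k=3: 288+480+3·15·8=1128; k=4: 369+0+3·4·8=465 → min 465.
Optimal order: (((W₁ W₂) (W₃ W₄)) W₅) with cost 465.

465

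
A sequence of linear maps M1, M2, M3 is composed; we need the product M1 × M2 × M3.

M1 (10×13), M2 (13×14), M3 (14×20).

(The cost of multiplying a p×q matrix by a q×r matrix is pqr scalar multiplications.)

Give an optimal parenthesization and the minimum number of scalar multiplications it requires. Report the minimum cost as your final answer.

4620

(M1 × (M2 × M3)): cost 6240.
((M1 × M2) × M3): cost 4620.
Optimal: ((M1 × M2) × M3) with cost 4620.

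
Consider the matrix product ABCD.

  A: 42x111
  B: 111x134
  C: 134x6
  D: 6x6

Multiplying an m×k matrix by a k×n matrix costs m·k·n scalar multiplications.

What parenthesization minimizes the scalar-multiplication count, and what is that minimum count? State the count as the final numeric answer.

118728

Adjacent pairs: AB = 42·111·134 = 624708; BC = 111·134·6 = 89244; CD = 134·6·6 = 4824.
Length 3: A..C: k=1: 0+89244+42·111·6=117216; k=2: 624708+0+42·134·6=658476 → min 117216 | B..D: k=2: 0+4824+111·134·6=94068; k=3: 89244+0+111·6·6=93240 → min 93240.
Length 4: A..D: k=1: 0+93240+42·111·6=121212; k=2: 624708+4824+42·134·6=663300; k=3: 117216+0+42·6·6=118728 → min 118728.
Optimal parenthesization: ((A(BC))D) with cost 118728.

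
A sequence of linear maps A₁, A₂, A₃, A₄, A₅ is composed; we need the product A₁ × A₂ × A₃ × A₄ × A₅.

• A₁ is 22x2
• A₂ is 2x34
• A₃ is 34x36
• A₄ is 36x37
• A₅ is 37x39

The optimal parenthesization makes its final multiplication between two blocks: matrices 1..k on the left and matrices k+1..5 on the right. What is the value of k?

Adjacent pairs: A₁A₂ = 22·2·34 = 1496; A₂A₃ = 2·34·36 = 2448; A₃A₄ = 34·36·37 = 45288; A₄A₅ = 36·37·39 = 51948.
Length 3: A₁..A₃: k=1: 0+2448+22·2·36=4032; k=2: 1496+0+22·34·36=28424 → min 4032 | A₂..A₄: k=2: 0+45288+2·34·37=47804; k=3: 2448+0+2·36·37=5112 → min 5112 | A₃..A₅: k=3: 0+51948+34·36·39=99684; k=4: 45288+0+34·37·39=94350 → min 94350.
Length 4: A₁..A₄: k=1: 0+5112+22·2·37=6740; k=2: 1496+45288+22·34·37=74460; k=3: 4032+0+22·36·37=33336 → min 6740 | A₂..A₅: k=2: 0+94350+2·34·39=97002; k=3: 2448+51948+2·36·39=57204; k=4: 5112+0+2·37·39=7998 → min 7998.
Top-level splits: k=1: (A₁..A₁)·(A₂..A₅) → 0+7998+22·2·39 = 9714; k=2: (A₁..A₂)·(A₃..A₅) → 1496+94350+22·34·39 = 125018; k=3: (A₁..A₃)·(A₄..A₅) → 4032+51948+22·36·39 = 86868; k=4: (A₁..A₄)·(A₅..A₅) → 6740+0+22·37·39 = 38486.
Best split is after A₁, i.e. k = 1.

1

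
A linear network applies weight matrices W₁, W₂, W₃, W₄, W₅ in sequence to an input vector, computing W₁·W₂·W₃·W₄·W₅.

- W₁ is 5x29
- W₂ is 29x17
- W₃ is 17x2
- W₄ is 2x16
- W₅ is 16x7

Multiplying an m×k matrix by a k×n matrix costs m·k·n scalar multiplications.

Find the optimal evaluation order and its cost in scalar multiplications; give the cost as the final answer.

1570

Adjacent pairs: W₁W₂ = 5·29·17 = 2465; W₂W₃ = 29·17·2 = 986; W₃W₄ = 17·2·16 = 544; W₄W₅ = 2·16·7 = 224.
Length 3: W₁..W₃: k=1: 0+986+5·29·2=1276; k=2: 2465+0+5·17·2=2635 → min 1276 | W₂..W₄: k=2: 0+544+29·17·16=8432; k=3: 986+0+29·2·16=1914 → min 1914 | W₃..W₅: k=3: 0+224+17·2·7=462; k=4: 544+0+17·16·7=2448 → min 462.
Length 4: W₁..W₄: k=1: 0+1914+5·29·16=4234; k=2: 2465+544+5·17·16=4369; k=3: 1276+0+5·2·16=1436 → min 1436 | W₂..W₅: k=2: 0+462+29·17·7=3913; k=3: 986+224+29·2·7=1616; k=4: 1914+0+29·16·7=5162 → min 1616.
Length 5: W₁..W₅: k=1: 0+1616+5·29·7=2631; k=2: 2465+462+5·17·7=3522; k=3: 1276+224+5·2·7=1570; k=4: 1436+0+5·16·7=1996 → min 1570.
Optimal parenthesization: ((W₁·(W₂·W₃))·(W₄·W₅)) with cost 1570.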